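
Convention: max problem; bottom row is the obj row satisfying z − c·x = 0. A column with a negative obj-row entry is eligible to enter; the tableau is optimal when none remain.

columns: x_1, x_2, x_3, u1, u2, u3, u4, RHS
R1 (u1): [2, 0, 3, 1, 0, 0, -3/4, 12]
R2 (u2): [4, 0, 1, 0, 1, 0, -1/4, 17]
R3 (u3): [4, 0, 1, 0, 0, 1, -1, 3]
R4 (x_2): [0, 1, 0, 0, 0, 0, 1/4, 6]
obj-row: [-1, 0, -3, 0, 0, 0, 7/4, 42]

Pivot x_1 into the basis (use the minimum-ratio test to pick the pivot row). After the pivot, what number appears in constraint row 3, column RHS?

Ratio test on column x_1 — row 1: 12/2 = 6; row 2: 17/4 = 17/4; row 3: 3/4 = 3/4; row 4: entry 0 ≤ 0. Minimum is 3/4 at row 3 (u3 leaves); pivot element 4.
Divide row 3 by 4; eliminate column x_1 from the other rows.
In the new row 3, the RHS entry is the old entry divided by the pivot: 3/4 = 3/4.

3/4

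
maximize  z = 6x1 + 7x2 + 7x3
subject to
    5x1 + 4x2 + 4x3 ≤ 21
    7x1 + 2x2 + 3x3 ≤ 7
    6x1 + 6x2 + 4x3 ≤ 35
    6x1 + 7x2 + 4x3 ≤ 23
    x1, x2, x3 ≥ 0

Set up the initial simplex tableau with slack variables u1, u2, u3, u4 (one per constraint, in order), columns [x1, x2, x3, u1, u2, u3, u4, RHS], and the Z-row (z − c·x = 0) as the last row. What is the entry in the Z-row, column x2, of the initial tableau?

-7

The Z-row carries the negated objective coefficients: the x2 entry is -7.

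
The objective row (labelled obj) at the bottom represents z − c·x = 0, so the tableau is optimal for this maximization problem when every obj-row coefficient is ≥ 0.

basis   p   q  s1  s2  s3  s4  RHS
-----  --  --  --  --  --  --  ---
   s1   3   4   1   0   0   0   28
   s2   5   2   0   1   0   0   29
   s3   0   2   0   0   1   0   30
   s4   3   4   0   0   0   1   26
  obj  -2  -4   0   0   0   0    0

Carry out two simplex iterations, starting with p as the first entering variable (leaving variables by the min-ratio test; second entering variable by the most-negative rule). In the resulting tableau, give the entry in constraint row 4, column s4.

Ratio test on column p — row 1: 28/3 = 28/3; row 2: 29/5 = 29/5; row 3: entry 0 ≤ 0; row 4: 26/3 = 26/3. Minimum is 29/5 at row 2 (s2 leaves); pivot element 5.
Divide row 2 by 5; eliminate column p from the other rows.
Second iteration: most negative obj-row entry is -16/5 in column q, so q enters.
Ratio test on column q — row 1: (53/5)/(14/5) = 53/14; row 2: (29/5)/(2/5) = 29/2; row 3: 30/2 = 15; row 4: (43/5)/(14/5) = 43/14. Minimum is 43/14 at row 4 (s4 leaves); pivot element 14/5.
Divide row 4 by 14/5; eliminate column q from the other rows.
After both pivots, the entry at constraint row 4, column s4 is 5/14.

5/14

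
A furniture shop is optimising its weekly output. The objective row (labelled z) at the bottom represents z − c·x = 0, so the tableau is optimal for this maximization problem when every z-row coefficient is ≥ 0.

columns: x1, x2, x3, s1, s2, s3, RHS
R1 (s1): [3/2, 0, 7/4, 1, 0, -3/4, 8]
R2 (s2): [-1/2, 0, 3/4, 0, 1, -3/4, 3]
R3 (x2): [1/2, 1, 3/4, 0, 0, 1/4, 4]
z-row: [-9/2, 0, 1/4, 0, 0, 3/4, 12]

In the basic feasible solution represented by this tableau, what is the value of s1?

8

s1 is basic (row 1); its value is the RHS of that row, 8.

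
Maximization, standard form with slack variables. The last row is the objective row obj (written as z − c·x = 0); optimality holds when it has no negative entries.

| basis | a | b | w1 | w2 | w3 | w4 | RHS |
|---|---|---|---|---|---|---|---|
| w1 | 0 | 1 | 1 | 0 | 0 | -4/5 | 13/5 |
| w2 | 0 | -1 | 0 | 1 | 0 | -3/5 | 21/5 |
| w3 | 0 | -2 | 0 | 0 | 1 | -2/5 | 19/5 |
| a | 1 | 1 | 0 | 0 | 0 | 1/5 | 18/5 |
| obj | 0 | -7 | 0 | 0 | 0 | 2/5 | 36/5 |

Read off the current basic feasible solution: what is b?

0

b is not in the basis, so in the current basic feasible solution b = 0.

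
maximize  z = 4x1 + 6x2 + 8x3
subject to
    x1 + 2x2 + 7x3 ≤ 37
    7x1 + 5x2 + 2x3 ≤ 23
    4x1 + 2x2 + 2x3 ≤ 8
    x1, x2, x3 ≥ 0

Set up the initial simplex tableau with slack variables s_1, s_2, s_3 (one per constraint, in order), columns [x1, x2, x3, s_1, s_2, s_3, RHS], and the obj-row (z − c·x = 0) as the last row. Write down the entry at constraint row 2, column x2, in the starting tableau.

5

Constraint 2 has coefficient 5 on x2.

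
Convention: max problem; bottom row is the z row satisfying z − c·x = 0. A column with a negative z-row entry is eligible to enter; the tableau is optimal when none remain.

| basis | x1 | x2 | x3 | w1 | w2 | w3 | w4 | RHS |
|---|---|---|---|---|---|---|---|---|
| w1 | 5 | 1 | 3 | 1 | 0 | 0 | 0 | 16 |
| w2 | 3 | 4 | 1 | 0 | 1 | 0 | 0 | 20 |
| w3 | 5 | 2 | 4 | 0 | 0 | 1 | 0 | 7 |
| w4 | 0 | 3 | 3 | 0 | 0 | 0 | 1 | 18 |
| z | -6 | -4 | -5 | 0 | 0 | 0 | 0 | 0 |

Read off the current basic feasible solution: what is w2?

20

w2 is basic (row 2); its value is the RHS of that row, 20.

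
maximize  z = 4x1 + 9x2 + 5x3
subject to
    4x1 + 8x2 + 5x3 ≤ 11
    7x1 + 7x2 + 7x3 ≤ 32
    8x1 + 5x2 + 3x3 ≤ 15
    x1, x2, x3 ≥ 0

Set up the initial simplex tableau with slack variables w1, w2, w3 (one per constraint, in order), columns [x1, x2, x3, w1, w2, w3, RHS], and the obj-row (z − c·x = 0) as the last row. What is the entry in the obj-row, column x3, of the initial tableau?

The obj-row carries the negated objective coefficients: the x3 entry is -5.

-5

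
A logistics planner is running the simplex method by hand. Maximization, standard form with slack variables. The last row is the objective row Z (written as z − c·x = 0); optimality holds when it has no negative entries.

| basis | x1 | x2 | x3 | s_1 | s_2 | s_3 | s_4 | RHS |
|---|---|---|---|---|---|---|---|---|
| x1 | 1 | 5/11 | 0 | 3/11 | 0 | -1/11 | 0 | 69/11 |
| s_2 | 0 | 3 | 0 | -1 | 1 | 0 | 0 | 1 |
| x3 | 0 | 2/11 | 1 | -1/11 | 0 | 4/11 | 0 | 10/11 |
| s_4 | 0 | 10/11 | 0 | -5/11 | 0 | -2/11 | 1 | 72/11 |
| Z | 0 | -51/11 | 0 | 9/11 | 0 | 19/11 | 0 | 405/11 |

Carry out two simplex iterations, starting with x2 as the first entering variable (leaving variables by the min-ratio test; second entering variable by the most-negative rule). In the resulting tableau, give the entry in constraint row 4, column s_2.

-5/14

Ratio test on column x2 — row 1: (69/11)/(5/11) = 69/5; row 2: 1/3 = 1/3; row 3: (10/11)/(2/11) = 5; row 4: (72/11)/(10/11) = 36/5. Minimum is 1/3 at row 2 (s_2 leaves); pivot element 3.
Divide row 2 by 3; eliminate column x2 from the other rows.
Second iteration: most negative Z-row entry is -8/11 in column s_1, so s_1 enters.
Ratio test on column s_1 — row 1: (202/33)/(14/33) = 101/7; row 2: entry -1/3 ≤ 0; row 3: entry -1/33 ≤ 0; row 4: entry -5/33 ≤ 0. Minimum is 101/7 at row 1 (x1 leaves); pivot element 14/33.
Divide row 1 by 14/33; eliminate column s_1 from the other rows.
After both pivots, the entry at constraint row 4, column s_2 is -5/14.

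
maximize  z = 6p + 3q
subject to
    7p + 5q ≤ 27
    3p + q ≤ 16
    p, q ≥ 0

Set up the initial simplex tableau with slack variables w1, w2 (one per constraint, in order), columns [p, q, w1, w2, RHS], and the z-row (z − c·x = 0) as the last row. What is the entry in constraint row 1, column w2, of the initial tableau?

0

Slack w2 belongs to constraint 2; its column is the unit vector e_2, so the entry in row 1 is 0.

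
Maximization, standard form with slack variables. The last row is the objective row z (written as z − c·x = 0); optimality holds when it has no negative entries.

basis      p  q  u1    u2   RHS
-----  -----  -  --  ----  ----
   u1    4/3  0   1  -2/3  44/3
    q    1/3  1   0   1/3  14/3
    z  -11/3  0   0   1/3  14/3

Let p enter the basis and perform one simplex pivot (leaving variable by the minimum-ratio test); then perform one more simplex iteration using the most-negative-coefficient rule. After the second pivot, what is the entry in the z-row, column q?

Ratio test on column p — row 1: (44/3)/(4/3) = 11; row 2: (14/3)/(1/3) = 14. Minimum is 11 at row 1 (u1 leaves); pivot element 4/3.
Divide row 1 by 4/3; eliminate column p from the other rows.
Second iteration: most negative z-row entry is -3/2 in column u2, so u2 enters.
Ratio test on column u2 — row 1: entry -1/2 ≤ 0; row 2: 1/(1/2) = 2. Minimum is 2 at row 2 (q leaves); pivot element 1/2.
Divide row 2 by 1/2; eliminate column u2 from the other rows.
After both pivots, the entry at the z-row, column q is 3.

3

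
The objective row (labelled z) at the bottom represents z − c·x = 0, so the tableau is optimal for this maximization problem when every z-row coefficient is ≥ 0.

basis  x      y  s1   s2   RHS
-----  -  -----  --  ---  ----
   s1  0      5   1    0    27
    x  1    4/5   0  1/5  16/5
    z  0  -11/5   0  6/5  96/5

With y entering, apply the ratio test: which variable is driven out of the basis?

x

Column y entries and ratios — s1: 27/5 = 27/5; x: (16/5)/(4/5) = 4.
Smallest ratio is 4 in the row of x, so x leaves.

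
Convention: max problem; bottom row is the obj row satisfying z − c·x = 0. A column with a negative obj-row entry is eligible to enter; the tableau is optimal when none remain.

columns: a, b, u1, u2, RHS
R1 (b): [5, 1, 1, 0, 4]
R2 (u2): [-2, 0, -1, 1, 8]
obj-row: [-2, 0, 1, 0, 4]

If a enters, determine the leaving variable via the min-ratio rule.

b

Column a entries and ratios — b: 4/5 = 4/5; u2: -2 ≤ 0, skip.
Smallest ratio is 4/5 in the row of b, so b leaves.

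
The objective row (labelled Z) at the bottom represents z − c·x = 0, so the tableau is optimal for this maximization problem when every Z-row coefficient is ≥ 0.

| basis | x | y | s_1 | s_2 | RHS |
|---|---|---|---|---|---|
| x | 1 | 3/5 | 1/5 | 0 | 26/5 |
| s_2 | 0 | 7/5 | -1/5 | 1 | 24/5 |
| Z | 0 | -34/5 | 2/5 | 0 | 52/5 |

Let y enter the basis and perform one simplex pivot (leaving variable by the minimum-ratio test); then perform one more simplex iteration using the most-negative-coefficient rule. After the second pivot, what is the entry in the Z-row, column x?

2

Ratio test on column y — row 1: (26/5)/(3/5) = 26/3; row 2: (24/5)/(7/5) = 24/7. Minimum is 24/7 at row 2 (s_2 leaves); pivot element 7/5.
Divide row 2 by 7/5; eliminate column y from the other rows.
Second iteration: most negative Z-row entry is -4/7 in column s_1, so s_1 enters.
Ratio test on column s_1 — row 1: (22/7)/(2/7) = 11; row 2: entry -1/7 ≤ 0. Minimum is 11 at row 1 (x leaves); pivot element 2/7.
Divide row 1 by 2/7; eliminate column s_1 from the other rows.
After both pivots, the entry at the Z-row, column x is 2.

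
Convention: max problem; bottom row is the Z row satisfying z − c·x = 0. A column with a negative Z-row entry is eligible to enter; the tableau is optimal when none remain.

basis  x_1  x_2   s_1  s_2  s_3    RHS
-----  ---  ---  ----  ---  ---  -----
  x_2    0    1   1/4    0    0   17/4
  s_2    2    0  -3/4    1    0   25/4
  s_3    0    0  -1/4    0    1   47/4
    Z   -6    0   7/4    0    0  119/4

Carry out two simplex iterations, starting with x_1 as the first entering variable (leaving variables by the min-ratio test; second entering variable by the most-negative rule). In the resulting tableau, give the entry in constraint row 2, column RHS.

19/2

Ratio test on column x_1 — row 1: entry 0 ≤ 0; row 2: (25/4)/2 = 25/8; row 3: entry 0 ≤ 0. Minimum is 25/8 at row 2 (s_2 leaves); pivot element 2.
Divide row 2 by 2; eliminate column x_1 from the other rows.
Second iteration: most negative Z-row entry is -1/2 in column s_1, so s_1 enters.
Ratio test on column s_1 — row 1: (17/4)/(1/4) = 17; row 2: entry -3/8 ≤ 0; row 3: entry -1/4 ≤ 0. Minimum is 17 at row 1 (x_2 leaves); pivot element 1/4.
Divide row 1 by 1/4; eliminate column s_1 from the other rows.
After both pivots, the entry at constraint row 2, column RHS is 19/2.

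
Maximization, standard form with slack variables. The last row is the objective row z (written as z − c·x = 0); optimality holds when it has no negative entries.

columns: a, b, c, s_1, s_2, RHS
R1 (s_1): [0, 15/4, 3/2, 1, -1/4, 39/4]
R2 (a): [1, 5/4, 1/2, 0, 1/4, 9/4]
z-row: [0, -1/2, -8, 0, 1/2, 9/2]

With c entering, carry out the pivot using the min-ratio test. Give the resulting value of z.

81/2

Ratio test on column c — row 1: (39/4)/(3/2) = 13/2; row 2: (9/4)/(1/2) = 9/2. Minimum is 9/2 at row 2 (a leaves); pivot element 1/2.
Pivot on row 2; the z-row RHS becomes 9/2 − (-8)·(9/2) = 81/2.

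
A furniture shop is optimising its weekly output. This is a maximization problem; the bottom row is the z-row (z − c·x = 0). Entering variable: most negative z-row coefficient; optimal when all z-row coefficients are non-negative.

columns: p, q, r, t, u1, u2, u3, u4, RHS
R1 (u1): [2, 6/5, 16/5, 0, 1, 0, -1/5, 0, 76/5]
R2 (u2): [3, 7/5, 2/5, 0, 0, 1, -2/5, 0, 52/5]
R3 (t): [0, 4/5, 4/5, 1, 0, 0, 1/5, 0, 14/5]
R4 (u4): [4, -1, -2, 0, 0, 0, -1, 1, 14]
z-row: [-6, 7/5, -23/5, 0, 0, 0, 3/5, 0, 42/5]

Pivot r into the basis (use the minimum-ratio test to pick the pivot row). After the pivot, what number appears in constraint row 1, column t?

Ratio test on column r — row 1: (76/5)/(16/5) = 19/4; row 2: (52/5)/(2/5) = 26; row 3: (14/5)/(4/5) = 7/2; row 4: entry -2 ≤ 0. Minimum is 7/2 at row 3 (t leaves); pivot element 4/5.
Divide row 3 by 4/5; eliminate column r from the other rows.
Row 1 update in column t: 0 − (16/5)·(5/4) = -4.

-4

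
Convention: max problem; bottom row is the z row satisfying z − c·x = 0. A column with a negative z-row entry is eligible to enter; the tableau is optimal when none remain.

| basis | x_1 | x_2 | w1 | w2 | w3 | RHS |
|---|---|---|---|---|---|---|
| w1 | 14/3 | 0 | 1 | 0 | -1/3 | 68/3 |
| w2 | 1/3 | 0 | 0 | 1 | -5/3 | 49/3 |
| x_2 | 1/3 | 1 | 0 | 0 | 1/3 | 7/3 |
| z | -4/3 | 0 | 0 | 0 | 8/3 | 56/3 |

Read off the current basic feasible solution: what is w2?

49/3

w2 is basic (row 2); its value is the RHS of that row, 49/3.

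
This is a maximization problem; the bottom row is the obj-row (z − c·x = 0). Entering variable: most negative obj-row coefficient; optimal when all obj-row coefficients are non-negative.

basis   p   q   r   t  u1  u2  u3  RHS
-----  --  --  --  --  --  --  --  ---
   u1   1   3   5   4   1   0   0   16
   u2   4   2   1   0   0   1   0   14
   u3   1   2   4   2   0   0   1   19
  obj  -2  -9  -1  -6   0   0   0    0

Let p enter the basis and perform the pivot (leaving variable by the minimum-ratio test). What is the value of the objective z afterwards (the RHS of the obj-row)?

7

Ratio test on column p — row 1: 16/1 = 16; row 2: 14/4 = 7/2; row 3: 19/1 = 19. Minimum is 7/2 at row 2 (u2 leaves); pivot element 4.
Pivot on row 2; the obj-row RHS becomes 0 − (-2)·(7/2) = 7.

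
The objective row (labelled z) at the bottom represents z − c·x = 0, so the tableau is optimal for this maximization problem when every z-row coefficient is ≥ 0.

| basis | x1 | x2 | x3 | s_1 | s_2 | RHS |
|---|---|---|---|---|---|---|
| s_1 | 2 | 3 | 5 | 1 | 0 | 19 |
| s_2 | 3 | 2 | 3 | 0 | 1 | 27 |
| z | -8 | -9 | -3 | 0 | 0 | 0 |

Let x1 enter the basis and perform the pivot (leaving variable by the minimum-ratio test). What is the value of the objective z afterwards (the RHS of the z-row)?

Ratio test on column x1 — row 1: 19/2 = 19/2; row 2: 27/3 = 9. Minimum is 9 at row 2 (s_2 leaves); pivot element 3.
Pivot on row 2; the z-row RHS becomes 0 − (-8)·9 = 72.

72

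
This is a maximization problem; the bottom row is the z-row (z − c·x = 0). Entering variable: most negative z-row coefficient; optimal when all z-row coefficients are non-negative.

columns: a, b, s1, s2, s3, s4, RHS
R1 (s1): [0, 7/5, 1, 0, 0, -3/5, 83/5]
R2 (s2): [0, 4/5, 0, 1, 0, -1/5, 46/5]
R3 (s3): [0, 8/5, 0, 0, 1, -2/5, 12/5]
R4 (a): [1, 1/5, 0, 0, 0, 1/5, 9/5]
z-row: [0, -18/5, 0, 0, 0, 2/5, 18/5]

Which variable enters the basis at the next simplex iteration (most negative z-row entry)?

b

Negative z-row entries: b: -18/5.
The most negative is -18/5 in column b, so b enters.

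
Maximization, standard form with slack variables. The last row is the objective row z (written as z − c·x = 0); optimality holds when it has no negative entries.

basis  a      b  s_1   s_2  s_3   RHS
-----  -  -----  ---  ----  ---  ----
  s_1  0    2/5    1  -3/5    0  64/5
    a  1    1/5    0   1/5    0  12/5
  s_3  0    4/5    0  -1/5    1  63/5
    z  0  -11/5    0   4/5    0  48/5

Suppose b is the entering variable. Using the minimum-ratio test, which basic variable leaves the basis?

a

Column b entries and ratios — s_1: (64/5)/(2/5) = 32; a: (12/5)/(1/5) = 12; s_3: (63/5)/(4/5) = 63/4.
Smallest ratio is 12 in the row of a, so a leaves.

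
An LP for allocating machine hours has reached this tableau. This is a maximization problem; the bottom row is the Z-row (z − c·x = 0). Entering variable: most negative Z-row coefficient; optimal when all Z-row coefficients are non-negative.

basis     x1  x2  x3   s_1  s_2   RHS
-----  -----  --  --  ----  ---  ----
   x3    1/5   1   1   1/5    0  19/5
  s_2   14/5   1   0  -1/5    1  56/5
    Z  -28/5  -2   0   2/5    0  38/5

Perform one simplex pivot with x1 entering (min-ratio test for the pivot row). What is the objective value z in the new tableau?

Ratio test on column x1 — row 1: (19/5)/(1/5) = 19; row 2: (56/5)/(14/5) = 4. Minimum is 4 at row 2 (s_2 leaves); pivot element 14/5.
Pivot on row 2; the Z-row RHS becomes 38/5 − (-28/5)·4 = 30.

30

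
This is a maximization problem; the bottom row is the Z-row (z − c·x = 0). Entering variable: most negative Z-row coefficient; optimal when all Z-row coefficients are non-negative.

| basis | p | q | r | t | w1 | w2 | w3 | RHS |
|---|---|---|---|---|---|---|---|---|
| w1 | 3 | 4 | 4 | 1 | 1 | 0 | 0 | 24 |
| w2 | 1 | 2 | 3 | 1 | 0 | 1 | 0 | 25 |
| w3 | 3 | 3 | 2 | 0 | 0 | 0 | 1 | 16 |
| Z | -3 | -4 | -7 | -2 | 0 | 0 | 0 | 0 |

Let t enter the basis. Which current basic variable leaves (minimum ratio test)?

w1

Column t entries and ratios — w1: 24/1 = 24; w2: 25/1 = 25; w3: 0 ≤ 0, skip.
Smallest ratio is 24 in the row of w1, so w1 leaves.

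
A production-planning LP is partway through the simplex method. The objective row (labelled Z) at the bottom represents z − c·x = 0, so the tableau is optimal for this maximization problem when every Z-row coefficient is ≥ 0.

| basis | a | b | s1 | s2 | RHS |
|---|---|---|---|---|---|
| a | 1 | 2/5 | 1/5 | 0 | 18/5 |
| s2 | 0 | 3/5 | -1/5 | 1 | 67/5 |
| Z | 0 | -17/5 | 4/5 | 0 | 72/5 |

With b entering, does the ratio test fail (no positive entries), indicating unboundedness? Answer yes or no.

Column b has positive entries in row(s) 1, 2, so the ratio test bounds it — not unbounded.

no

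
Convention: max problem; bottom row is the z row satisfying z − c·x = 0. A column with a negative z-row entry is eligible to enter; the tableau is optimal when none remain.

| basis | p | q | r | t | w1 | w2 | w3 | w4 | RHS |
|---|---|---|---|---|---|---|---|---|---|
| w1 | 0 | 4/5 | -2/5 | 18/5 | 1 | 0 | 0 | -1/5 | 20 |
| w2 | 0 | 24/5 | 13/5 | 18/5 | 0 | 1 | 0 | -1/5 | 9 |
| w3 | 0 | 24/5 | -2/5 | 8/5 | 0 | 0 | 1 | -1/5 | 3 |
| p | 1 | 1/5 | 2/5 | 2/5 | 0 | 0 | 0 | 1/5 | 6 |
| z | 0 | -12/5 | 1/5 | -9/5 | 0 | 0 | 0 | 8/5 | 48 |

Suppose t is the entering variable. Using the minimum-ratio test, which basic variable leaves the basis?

Column t entries and ratios — w1: 20/(18/5) = 50/9; w2: 9/(18/5) = 5/2; w3: 3/(8/5) = 15/8; p: 6/(2/5) = 15.
Smallest ratio is 15/8 in the row of w3, so w3 leaves.

w3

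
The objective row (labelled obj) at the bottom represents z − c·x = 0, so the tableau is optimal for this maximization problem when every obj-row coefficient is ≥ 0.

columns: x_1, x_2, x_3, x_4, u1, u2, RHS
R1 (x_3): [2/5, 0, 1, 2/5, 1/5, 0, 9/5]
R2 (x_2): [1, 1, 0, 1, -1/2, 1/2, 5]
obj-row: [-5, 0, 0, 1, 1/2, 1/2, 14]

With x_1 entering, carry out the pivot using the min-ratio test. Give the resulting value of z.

Ratio test on column x_1 — row 1: (9/5)/(2/5) = 9/2; row 2: 5/1 = 5. Minimum is 9/2 at row 1 (x_3 leaves); pivot element 2/5.
Pivot on row 1; the obj-row RHS becomes 14 − (-5)·(9/2) = 73/2.

73/2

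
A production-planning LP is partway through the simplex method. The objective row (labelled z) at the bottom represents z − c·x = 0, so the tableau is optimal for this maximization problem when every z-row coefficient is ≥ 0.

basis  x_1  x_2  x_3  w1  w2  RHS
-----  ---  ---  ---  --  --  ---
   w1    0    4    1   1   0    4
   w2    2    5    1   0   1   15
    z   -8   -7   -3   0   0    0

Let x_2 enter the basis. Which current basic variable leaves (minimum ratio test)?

Column x_2 entries and ratios — w1: 4/4 = 1; w2: 15/5 = 3.
Smallest ratio is 1 in the row of w1, so w1 leaves.

w1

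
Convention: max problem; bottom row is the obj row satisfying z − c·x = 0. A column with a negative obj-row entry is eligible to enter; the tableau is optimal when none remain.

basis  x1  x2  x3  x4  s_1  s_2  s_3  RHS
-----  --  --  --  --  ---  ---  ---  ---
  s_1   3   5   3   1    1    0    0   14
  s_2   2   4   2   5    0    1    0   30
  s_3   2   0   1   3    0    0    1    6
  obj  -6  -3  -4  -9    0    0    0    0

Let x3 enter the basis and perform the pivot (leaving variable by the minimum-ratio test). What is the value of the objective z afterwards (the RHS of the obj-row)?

56/3

Ratio test on column x3 — row 1: 14/3 = 14/3; row 2: 30/2 = 15; row 3: 6/1 = 6. Minimum is 14/3 at row 1 (s_1 leaves); pivot element 3.
Pivot on row 1; the obj-row RHS becomes 0 − (-4)·(14/3) = 56/3.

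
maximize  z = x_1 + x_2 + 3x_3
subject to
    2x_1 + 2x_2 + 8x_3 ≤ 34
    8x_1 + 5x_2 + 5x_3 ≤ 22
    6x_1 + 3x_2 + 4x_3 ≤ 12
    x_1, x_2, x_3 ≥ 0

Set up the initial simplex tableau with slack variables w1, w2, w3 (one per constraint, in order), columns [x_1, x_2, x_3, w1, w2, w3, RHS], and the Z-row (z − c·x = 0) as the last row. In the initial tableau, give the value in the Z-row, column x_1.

-1

The Z-row carries the negated objective coefficients: the x_1 entry is -1.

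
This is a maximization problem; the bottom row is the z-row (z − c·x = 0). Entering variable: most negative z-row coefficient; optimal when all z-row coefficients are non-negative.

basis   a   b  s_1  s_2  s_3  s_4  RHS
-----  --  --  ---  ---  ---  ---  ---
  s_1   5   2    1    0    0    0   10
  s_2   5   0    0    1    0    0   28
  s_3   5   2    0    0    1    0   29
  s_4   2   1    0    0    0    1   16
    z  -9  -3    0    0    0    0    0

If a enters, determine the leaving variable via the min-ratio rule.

Column a entries and ratios — s_1: 10/5 = 2; s_2: 28/5 = 28/5; s_3: 29/5 = 29/5; s_4: 16/2 = 8.
Smallest ratio is 2 in the row of s_1, so s_1 leaves.

s_1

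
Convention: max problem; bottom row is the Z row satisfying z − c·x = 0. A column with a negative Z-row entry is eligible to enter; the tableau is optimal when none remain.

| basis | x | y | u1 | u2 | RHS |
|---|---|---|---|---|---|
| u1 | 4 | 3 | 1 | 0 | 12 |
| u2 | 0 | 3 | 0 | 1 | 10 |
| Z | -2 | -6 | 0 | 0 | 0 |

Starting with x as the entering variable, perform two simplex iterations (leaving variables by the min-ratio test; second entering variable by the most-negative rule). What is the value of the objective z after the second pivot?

21

Ratio test on column x — row 1: 12/4 = 3; row 2: entry 0 ≤ 0. Minimum is 3 at row 1 (u1 leaves); pivot element 4.
Pivot on row 1; the Z-row RHS becomes 0 − (-2)·3 = 6.
Next entering variable (most negative Z-row entry -9/2): y.
Ratio test on column y — row 1: 3/(3/4) = 4; row 2: 10/3 = 10/3. Minimum is 10/3 at row 2 (u2 leaves); pivot element 3.
After the second pivot the Z-row RHS is 6 − (-9/2)·(10/3) = 21.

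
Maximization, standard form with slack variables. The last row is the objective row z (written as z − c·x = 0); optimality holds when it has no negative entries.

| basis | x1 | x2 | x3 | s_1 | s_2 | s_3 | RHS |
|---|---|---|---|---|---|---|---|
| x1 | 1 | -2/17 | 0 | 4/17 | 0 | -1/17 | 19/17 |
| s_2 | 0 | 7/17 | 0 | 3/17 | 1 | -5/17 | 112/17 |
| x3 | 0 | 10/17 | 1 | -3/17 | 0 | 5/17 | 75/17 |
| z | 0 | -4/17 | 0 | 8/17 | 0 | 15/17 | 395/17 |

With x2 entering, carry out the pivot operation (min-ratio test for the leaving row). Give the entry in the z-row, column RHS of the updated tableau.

25

Ratio test on column x2 — row 1: entry -2/17 ≤ 0; row 2: (112/17)/(7/17) = 16; row 3: (75/17)/(10/17) = 15/2. Minimum is 15/2 at row 3 (x3 leaves); pivot element 10/17.
Divide row 3 by 10/17; eliminate column x2 from the other rows.
z-row update in column RHS: 395/17 − (-4/17)·(15/2) = 25.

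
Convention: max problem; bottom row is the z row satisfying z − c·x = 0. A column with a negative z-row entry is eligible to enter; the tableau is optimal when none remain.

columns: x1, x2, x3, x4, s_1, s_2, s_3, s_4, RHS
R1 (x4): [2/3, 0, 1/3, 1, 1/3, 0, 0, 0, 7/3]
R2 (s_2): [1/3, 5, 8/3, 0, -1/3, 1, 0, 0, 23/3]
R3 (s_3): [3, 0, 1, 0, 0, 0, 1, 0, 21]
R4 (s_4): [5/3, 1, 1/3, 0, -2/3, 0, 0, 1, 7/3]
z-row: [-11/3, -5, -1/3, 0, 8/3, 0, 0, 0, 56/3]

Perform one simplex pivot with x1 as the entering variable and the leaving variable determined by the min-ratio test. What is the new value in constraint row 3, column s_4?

Ratio test on column x1 — row 1: (7/3)/(2/3) = 7/2; row 2: (23/3)/(1/3) = 23; row 3: 21/3 = 7; row 4: (7/3)/(5/3) = 7/5. Minimum is 7/5 at row 4 (s_4 leaves); pivot element 5/3.
Divide row 4 by 5/3; eliminate column x1 from the other rows.
Row 3 update in column s_4: 0 − 3·(3/5) = -9/5.

-9/5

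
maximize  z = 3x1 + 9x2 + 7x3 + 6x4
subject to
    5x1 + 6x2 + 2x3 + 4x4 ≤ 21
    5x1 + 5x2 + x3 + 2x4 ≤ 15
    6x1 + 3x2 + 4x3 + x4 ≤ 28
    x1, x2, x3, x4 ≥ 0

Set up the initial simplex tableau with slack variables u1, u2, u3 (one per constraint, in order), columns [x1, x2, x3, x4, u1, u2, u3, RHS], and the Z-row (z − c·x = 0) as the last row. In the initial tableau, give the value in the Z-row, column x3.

-7

The Z-row carries the negated objective coefficients: the x3 entry is -7.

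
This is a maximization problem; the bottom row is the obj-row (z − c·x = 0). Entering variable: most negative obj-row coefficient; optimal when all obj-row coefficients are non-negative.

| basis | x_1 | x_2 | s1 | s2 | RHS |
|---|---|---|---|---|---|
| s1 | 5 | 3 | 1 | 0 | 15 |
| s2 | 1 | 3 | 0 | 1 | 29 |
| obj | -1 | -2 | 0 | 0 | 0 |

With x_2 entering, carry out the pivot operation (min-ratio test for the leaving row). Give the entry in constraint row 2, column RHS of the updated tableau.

14

Ratio test on column x_2 — row 1: 15/3 = 5; row 2: 29/3 = 29/3. Minimum is 5 at row 1 (s1 leaves); pivot element 3.
Divide row 1 by 3; eliminate column x_2 from the other rows.
Row 2 update in column RHS: 29 − 3·5 = 14.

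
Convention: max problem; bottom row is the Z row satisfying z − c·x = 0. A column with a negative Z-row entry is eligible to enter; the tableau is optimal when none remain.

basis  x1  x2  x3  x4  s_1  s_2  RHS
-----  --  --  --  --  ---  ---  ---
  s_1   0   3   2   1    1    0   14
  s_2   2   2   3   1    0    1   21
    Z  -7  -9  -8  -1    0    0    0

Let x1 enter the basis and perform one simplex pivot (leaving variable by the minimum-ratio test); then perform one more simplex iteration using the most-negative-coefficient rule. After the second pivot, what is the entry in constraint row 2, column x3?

Ratio test on column x1 — row 1: entry 0 ≤ 0; row 2: 21/2 = 21/2. Minimum is 21/2 at row 2 (s_2 leaves); pivot element 2.
Divide row 2 by 2; eliminate column x1 from the other rows.
Second iteration: most negative Z-row entry is -2 in column x2, so x2 enters.
Ratio test on column x2 — row 1: 14/3 = 14/3; row 2: (21/2)/1 = 21/2. Minimum is 14/3 at row 1 (s_1 leaves); pivot element 3.
Divide row 1 by 3; eliminate column x2 from the other rows.
After both pivots, the entry at constraint row 2, column x3 is 5/6.

5/6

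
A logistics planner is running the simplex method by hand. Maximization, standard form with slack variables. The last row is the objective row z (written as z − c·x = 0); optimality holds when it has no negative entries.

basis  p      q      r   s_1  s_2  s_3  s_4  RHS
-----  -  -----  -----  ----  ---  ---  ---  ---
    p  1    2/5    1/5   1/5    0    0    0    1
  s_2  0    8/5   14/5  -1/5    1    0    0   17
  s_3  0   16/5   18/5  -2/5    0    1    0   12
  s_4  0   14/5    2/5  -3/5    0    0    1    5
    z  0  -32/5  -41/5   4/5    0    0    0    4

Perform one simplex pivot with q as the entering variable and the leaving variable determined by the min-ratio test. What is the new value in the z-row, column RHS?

108/7

Ratio test on column q — row 1: 1/(2/5) = 5/2; row 2: 17/(8/5) = 85/8; row 3: 12/(16/5) = 15/4; row 4: 5/(14/5) = 25/14. Minimum is 25/14 at row 4 (s_4 leaves); pivot element 14/5.
Divide row 4 by 14/5; eliminate column q from the other rows.
z-row update in column RHS: 4 − (-32/5)·(25/14) = 108/7.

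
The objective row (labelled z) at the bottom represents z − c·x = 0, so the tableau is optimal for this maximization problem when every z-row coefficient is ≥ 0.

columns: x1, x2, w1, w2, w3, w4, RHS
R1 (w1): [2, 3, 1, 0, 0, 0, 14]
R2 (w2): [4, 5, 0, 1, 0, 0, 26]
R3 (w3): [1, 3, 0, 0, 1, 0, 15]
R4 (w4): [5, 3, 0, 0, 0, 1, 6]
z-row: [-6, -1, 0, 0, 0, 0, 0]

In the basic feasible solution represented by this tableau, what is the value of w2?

26

w2 is basic (row 2); its value is the RHS of that row, 26.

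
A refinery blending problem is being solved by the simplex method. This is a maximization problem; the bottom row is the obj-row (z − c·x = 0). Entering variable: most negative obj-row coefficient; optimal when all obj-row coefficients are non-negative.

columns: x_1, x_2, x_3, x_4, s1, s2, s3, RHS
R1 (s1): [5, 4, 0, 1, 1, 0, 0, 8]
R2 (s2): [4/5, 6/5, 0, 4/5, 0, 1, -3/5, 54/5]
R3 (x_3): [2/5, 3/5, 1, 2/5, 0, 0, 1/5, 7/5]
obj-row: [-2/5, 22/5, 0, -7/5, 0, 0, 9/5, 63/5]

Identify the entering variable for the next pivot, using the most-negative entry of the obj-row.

Negative obj-row entries: x_1: -2/5, x_4: -7/5.
The most negative is -7/5 in column x_4, so x_4 enters.

x_4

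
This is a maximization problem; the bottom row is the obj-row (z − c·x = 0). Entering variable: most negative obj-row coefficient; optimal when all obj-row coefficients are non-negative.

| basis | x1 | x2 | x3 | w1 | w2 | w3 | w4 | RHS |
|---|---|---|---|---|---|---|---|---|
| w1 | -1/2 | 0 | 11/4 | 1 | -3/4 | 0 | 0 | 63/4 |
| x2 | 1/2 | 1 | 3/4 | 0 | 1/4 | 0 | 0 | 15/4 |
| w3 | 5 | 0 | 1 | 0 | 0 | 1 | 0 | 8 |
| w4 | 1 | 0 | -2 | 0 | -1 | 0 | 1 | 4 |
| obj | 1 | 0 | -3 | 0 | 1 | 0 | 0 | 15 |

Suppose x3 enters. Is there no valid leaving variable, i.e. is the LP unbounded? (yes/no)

Column x3 has positive entries in row(s) 1, 2, 3, so the ratio test bounds it — not unbounded.

no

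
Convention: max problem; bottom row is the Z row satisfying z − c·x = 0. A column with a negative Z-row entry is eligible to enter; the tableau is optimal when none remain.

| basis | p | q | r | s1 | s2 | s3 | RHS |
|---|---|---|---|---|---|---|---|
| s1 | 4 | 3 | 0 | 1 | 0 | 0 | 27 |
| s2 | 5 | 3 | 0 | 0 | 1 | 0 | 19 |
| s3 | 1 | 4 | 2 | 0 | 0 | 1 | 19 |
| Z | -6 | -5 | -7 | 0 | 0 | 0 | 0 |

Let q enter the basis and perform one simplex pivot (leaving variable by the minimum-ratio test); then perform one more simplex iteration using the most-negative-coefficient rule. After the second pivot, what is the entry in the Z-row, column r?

Ratio test on column q — row 1: 27/3 = 9; row 2: 19/3 = 19/3; row 3: 19/4 = 19/4. Minimum is 19/4 at row 3 (s3 leaves); pivot element 4.
Divide row 3 by 4; eliminate column q from the other rows.
Second iteration: most negative Z-row entry is -19/4 in column p, so p enters.
Ratio test on column p — row 1: (51/4)/(13/4) = 51/13; row 2: (19/4)/(17/4) = 19/17; row 3: (19/4)/(1/4) = 19. Minimum is 19/17 at row 2 (s2 leaves); pivot element 17/4.
Divide row 2 by 17/4; eliminate column p from the other rows.
After both pivots, the entry at the Z-row, column r is -105/17.

-105/17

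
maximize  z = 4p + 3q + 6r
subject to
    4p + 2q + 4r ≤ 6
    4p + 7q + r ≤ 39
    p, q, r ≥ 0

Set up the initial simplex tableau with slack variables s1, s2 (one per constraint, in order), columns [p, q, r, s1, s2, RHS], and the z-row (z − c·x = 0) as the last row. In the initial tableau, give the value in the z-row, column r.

-6

The z-row carries the negated objective coefficients: the r entry is -6.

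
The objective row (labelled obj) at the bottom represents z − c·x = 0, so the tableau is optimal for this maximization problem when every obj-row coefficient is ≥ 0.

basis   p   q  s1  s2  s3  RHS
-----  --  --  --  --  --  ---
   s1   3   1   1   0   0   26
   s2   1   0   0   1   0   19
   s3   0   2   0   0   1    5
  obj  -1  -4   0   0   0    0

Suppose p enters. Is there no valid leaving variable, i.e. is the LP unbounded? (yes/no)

Column p has positive entries in row(s) 1, 2, so the ratio test bounds it — not unbounded.

no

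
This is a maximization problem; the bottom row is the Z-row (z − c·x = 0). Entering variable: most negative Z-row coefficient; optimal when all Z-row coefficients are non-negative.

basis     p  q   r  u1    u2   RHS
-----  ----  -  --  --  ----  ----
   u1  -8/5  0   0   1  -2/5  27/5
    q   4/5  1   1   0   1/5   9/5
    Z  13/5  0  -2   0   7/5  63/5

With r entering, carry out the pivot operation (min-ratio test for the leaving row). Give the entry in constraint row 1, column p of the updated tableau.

-8/5

Ratio test on column r — row 1: entry 0 ≤ 0; row 2: (9/5)/1 = 9/5. Minimum is 9/5 at row 2 (q leaves); pivot element 1.
Divide row 2 by 1; eliminate column r from the other rows.
Row 1 update in column p: -8/5 − 0·(4/5) = -8/5.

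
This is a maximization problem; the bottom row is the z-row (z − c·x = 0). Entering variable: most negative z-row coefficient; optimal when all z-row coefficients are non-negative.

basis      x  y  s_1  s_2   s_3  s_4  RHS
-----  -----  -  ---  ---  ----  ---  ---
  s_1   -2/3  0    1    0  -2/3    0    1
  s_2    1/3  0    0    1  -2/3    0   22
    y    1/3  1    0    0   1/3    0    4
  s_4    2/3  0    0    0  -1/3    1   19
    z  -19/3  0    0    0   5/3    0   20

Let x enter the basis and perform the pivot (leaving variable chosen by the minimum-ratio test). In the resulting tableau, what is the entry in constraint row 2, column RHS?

Ratio test on column x — row 1: entry -2/3 ≤ 0; row 2: 22/(1/3) = 66; row 3: 4/(1/3) = 12; row 4: 19/(2/3) = 57/2. Minimum is 12 at row 3 (y leaves); pivot element 1/3.
Divide row 3 by 1/3; eliminate column x from the other rows.
Row 2 update in column RHS: 22 − (1/3)·12 = 18.

18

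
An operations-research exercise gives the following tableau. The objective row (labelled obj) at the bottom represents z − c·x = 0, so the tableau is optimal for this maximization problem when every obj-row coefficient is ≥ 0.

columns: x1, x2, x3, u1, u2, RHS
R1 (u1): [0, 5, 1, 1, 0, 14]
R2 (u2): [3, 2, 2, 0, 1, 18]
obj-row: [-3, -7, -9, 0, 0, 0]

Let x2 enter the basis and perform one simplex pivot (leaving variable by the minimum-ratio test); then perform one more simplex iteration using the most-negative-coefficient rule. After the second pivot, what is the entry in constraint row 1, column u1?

Ratio test on column x2 — row 1: 14/5 = 14/5; row 2: 18/2 = 9. Minimum is 14/5 at row 1 (u1 leaves); pivot element 5.
Divide row 1 by 5; eliminate column x2 from the other rows.
Second iteration: most negative obj-row entry is -38/5 in column x3, so x3 enters.
Ratio test on column x3 — row 1: (14/5)/(1/5) = 14; row 2: (62/5)/(8/5) = 31/4. Minimum is 31/4 at row 2 (u2 leaves); pivot element 8/5.
Divide row 2 by 8/5; eliminate column x3 from the other rows.
After both pivots, the entry at constraint row 1, column u1 is 1/4.

1/4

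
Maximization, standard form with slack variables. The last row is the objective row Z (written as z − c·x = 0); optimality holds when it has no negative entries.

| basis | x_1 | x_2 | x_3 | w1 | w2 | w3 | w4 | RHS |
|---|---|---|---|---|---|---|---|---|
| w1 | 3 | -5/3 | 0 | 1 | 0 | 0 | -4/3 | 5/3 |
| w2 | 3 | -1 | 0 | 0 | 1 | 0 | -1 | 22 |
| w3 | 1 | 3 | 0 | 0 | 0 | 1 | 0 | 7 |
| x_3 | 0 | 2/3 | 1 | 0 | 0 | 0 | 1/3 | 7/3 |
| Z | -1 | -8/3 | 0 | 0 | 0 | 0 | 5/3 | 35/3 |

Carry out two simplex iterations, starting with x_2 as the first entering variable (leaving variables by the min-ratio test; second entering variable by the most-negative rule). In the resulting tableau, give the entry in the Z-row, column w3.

29/32

Ratio test on column x_2 — row 1: entry -5/3 ≤ 0; row 2: entry -1 ≤ 0; row 3: 7/3 = 7/3; row 4: (7/3)/(2/3) = 7/2. Minimum is 7/3 at row 3 (w3 leaves); pivot element 3.
Divide row 3 by 3; eliminate column x_2 from the other rows.
Second iteration: most negative Z-row entry is -1/9 in column x_1, so x_1 enters.
Ratio test on column x_1 — row 1: (50/9)/(32/9) = 25/16; row 2: (73/3)/(10/3) = 73/10; row 3: (7/3)/(1/3) = 7; row 4: entry -2/9 ≤ 0. Minimum is 25/16 at row 1 (w1 leaves); pivot element 32/9.
Divide row 1 by 32/9; eliminate column x_1 from the other rows.
After both pivots, the entry at the Z-row, column w3 is 29/32.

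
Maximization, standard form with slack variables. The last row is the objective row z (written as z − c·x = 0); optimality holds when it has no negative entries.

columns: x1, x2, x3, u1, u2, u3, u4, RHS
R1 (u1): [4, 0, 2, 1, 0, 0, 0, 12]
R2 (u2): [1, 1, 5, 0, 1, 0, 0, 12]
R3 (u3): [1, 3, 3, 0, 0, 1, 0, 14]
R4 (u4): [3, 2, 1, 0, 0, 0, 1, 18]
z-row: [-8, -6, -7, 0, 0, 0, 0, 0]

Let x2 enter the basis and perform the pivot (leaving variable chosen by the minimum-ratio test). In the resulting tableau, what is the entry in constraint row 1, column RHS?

12

Ratio test on column x2 — row 1: entry 0 ≤ 0; row 2: 12/1 = 12; row 3: 14/3 = 14/3; row 4: 18/2 = 9. Minimum is 14/3 at row 3 (u3 leaves); pivot element 3.
Divide row 3 by 3; eliminate column x2 from the other rows.
Row 1 update in column RHS: 12 − 0·(14/3) = 12.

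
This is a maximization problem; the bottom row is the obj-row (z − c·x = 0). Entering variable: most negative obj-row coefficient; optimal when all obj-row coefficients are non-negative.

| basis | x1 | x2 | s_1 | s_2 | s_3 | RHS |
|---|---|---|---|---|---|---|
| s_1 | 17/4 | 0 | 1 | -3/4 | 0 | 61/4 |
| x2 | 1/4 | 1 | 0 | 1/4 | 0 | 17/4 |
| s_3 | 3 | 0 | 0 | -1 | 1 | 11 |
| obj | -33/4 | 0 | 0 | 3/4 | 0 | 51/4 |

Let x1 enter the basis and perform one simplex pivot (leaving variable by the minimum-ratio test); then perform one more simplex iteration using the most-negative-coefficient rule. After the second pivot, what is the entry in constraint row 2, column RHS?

57/5

Ratio test on column x1 — row 1: (61/4)/(17/4) = 61/17; row 2: (17/4)/(1/4) = 17; row 3: 11/3 = 11/3. Minimum is 61/17 at row 1 (s_1 leaves); pivot element 17/4.
Divide row 1 by 17/4; eliminate column x1 from the other rows.
Second iteration: most negative obj-row entry is -12/17 in column s_2, so s_2 enters.
Ratio test on column s_2 — row 1: entry -3/17 ≤ 0; row 2: (57/17)/(5/17) = 57/5; row 3: entry -8/17 ≤ 0. Minimum is 57/5 at row 2 (x2 leaves); pivot element 5/17.
Divide row 2 by 5/17; eliminate column s_2 from the other rows.
After both pivots, the entry at constraint row 2, column RHS is 57/5.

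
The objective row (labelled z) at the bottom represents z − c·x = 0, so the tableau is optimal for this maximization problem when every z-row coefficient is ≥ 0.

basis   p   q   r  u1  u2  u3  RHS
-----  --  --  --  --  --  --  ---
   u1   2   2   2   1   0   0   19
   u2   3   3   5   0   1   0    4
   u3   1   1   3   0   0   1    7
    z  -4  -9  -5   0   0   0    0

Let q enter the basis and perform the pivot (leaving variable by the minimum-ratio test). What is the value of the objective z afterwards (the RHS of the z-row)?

Ratio test on column q — row 1: 19/2 = 19/2; row 2: 4/3 = 4/3; row 3: 7/1 = 7. Minimum is 4/3 at row 2 (u2 leaves); pivot element 3.
Pivot on row 2; the z-row RHS becomes 0 − (-9)·(4/3) = 12.

12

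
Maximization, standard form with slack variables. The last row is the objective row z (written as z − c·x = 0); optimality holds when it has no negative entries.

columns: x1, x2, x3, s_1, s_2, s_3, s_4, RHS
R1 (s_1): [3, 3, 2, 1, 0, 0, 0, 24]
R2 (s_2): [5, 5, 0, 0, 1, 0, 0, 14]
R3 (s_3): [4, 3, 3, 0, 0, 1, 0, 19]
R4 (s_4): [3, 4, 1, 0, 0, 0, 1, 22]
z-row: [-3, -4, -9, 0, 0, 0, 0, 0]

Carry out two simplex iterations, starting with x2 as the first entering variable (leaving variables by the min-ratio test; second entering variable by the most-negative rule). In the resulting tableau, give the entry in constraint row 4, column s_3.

Ratio test on column x2 — row 1: 24/3 = 8; row 2: 14/5 = 14/5; row 3: 19/3 = 19/3; row 4: 22/4 = 11/2. Minimum is 14/5 at row 2 (s_2 leaves); pivot element 5.
Divide row 2 by 5; eliminate column x2 from the other rows.
Second iteration: most negative z-row entry is -9 in column x3, so x3 enters.
Ratio test on column x3 — row 1: (78/5)/2 = 39/5; row 2: entry 0 ≤ 0; row 3: (53/5)/3 = 53/15; row 4: (54/5)/1 = 54/5. Minimum is 53/15 at row 3 (s_3 leaves); pivot element 3.
Divide row 3 by 3; eliminate column x3 from the other rows.
After both pivots, the entry at constraint row 4, column s_3 is -1/3.

-1/3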